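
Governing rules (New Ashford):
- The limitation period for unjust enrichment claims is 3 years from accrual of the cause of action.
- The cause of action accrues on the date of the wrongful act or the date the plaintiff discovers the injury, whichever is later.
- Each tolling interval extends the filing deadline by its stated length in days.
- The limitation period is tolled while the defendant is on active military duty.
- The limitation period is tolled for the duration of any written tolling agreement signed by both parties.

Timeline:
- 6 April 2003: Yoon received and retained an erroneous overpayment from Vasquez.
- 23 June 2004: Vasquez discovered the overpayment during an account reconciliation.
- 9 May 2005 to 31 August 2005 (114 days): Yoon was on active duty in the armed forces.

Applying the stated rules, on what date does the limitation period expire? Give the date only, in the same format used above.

15 October 2007

The claim accrued on 23 June 2004 — the later of the 6 April 2003 act and the 23 June 2004 discovery.
Adding the 3 years base period to 23 June 2004 gives a deadline of 23 June 2007, before any tolling.
The defendant's active military service from 9 May 2005 to 31 August 2005 tolled the period for 114 days, extending the deadline to 15 October 2007.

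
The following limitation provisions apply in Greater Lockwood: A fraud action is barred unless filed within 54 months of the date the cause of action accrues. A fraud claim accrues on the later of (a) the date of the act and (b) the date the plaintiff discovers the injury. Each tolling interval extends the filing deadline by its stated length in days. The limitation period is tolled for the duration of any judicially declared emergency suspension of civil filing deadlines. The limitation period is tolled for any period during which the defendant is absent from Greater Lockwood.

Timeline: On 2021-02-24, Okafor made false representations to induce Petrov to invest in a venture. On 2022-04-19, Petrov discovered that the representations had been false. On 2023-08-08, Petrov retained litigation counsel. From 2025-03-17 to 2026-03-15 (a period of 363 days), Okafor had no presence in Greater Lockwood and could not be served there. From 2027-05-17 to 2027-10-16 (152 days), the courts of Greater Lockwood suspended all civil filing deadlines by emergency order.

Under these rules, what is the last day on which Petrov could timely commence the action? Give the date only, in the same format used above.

2028-03-17

The claim accrued on 2022-04-19 — the later of the 2021-02-24 act and the 2022-04-19 discovery.
The untolled deadline — 54 months after 2022-04-19 — is 2026-10-19.
Because the defendant's absence from the jurisdiction ran from 2025-03-17 to 2026-03-15, the deadline is extended by 363 days to 2027-10-17.
The emergency suspension of filing deadlines from 2027-05-17 to 2027-10-16 tolled the period for 152 days, extending the deadline to 2028-03-17.
None of the other events listed affects the running of the period under the stated rules.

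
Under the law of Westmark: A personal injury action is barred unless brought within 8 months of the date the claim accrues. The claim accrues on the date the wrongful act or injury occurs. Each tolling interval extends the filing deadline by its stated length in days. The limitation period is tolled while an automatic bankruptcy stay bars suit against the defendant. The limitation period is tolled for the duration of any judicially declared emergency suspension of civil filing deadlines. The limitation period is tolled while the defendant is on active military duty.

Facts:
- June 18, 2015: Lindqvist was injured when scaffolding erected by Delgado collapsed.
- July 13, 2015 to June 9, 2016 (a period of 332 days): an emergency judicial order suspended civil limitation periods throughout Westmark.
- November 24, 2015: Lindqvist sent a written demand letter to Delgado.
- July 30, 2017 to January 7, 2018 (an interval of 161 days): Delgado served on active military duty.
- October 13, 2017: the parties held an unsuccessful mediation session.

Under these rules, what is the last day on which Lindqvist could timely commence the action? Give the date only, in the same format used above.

The limitation period began to run on June 18, 2015.
8 months from June 18, 2015 is February 18, 2016.
The period was tolled for 332 days by the emergency suspension of filing deadlines (July 13, 2015 to June 9, 2016), pushing the deadline to January 15, 2017.
By the time the defendant's active military service began on July 30, 2017, the limitation period had already expired on January 15, 2017; that interval cannot revive it.
Nothing else in the chronology tolls or restarts the period.

January 15, 2017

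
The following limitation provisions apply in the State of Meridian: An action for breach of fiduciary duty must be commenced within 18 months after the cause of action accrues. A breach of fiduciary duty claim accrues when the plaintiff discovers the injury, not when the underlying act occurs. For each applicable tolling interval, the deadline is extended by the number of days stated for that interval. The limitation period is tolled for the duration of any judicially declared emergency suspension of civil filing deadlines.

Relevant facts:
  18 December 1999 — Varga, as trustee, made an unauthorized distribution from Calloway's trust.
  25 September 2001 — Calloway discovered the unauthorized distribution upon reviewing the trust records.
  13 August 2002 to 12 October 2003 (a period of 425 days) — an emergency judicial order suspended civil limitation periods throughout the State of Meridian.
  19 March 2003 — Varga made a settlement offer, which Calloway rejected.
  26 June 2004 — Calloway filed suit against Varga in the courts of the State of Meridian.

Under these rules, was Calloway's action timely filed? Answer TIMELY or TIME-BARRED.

TIME-BARRED

Under the discovery rule, the claim accrued on 25 September 2001, when Calloway discovered the injury — not on the 18 December 1999 date of the underlying act.
Adding the 18 months base period to 25 September 2001 gives a deadline of 25 March 2003, before any tolling.
The emergency suspension of filing deadlines from 13 August 2002 to 12 October 2003 tolled the period for 425 days, extending the deadline to 23 May 2004.
None of the other events listed affects the running of the period under the stated rules.
Filing on 26 June 2004 missed the 23 May 2004 deadline — the action is time-barred.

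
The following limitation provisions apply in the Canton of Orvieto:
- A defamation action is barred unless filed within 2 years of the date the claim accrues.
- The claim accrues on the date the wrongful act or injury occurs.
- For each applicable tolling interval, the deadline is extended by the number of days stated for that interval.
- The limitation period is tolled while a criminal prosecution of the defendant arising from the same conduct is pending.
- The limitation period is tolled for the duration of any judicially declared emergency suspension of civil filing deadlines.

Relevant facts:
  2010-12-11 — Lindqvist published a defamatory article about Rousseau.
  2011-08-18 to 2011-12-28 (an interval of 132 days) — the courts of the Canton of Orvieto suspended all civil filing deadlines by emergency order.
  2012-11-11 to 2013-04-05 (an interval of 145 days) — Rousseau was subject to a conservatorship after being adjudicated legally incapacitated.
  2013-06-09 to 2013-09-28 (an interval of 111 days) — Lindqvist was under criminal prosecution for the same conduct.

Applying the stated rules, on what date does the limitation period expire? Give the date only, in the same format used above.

2013-04-22

The claim accrued on 2010-12-11, the date of the act.
Adding the 2 years base period to 2010-12-11 gives a deadline of 2012-12-11, before any tolling.
The period was tolled for 132 days by the emergency suspension of filing deadlines (2011-08-18 to 2011-12-28), pushing the deadline to 2013-04-22.
By the time the pending criminal prosecution began on 2013-06-09, the limitation period had already expired on 2013-04-22; that interval cannot revive it.
Although the plaintiff's incapacity ran from 2012-11-11 to 2013-04-05, the stated rules do not make that a tolling event, so it is disregarded.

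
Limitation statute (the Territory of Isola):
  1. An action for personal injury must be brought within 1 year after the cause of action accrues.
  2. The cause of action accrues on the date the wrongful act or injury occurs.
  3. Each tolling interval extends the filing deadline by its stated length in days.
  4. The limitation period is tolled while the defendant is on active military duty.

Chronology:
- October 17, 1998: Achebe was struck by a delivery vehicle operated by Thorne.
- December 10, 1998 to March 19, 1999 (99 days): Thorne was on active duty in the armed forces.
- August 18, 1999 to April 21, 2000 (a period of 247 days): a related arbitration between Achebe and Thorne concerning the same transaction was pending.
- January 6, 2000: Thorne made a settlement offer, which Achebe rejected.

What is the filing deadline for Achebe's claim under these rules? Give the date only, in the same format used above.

The cause of action accrued on October 17, 1998, the date of the act.
The untolled deadline — 1 year after October 17, 1998 — is October 17, 1999.
The defendant's active military service from December 10, 1998 to March 19, 1999 tolled the period for 99 days, extending the deadline to January 24, 2000.
The pending related arbitration from August 18, 1999 to April 21, 2000 does not toll the period, because no stated rule makes a pending arbitration a tolling event.
None of the other events listed affects the running of the period under the stated rules.

January 24, 2000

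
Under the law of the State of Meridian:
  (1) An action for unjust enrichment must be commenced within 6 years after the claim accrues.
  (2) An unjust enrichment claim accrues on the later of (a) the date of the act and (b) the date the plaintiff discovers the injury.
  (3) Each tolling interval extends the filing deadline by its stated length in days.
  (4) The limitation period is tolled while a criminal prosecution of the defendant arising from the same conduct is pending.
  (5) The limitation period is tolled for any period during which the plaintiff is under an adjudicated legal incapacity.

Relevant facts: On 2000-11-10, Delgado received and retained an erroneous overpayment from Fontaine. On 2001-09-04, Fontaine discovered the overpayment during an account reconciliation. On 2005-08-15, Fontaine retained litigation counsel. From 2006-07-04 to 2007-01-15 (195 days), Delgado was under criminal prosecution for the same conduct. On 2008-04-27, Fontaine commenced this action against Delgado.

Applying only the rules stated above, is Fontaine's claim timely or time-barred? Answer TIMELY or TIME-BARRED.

TIME-BARRED

Because discovery on 2001-09-04 post-dates the 2000-11-10 act, accrual under the later-of rule falls on 2001-09-04.
The untolled deadline — 6 years after 2001-09-04 — is 2007-09-04.
The pending criminal prosecution from 2006-07-04 to 2007-01-15 tolled the period for 195 days, extending the deadline to 2008-03-17.
The other events in the timeline have no effect on the limitation period under the stated rules.
The 2008-04-27 filing falls after the 2008-03-17 deadline; the claim is time-barred.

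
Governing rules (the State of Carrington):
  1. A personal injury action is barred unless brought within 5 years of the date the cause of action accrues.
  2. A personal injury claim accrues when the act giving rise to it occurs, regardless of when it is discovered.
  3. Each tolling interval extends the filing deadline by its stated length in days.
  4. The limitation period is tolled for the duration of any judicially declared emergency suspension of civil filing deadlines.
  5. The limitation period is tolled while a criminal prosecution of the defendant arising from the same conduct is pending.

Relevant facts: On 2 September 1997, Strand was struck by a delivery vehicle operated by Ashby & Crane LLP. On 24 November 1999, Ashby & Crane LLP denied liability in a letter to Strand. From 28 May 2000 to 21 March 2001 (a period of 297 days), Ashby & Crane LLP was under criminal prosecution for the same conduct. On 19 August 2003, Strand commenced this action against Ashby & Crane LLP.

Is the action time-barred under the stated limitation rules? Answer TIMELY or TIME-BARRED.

TIME-BARRED

The cause of action accrued on 2 September 1997, the date of the act.
5 years from 2 September 1997 is 2 September 2002.
Because the pending criminal prosecution ran from 28 May 2000 to 21 March 2001, the deadline is extended by 297 days to 26 June 2003.
Nothing else in the chronology tolls or restarts the period.
The 19 August 2003 filing falls after the 26 June 2003 deadline; the claim is time-barred.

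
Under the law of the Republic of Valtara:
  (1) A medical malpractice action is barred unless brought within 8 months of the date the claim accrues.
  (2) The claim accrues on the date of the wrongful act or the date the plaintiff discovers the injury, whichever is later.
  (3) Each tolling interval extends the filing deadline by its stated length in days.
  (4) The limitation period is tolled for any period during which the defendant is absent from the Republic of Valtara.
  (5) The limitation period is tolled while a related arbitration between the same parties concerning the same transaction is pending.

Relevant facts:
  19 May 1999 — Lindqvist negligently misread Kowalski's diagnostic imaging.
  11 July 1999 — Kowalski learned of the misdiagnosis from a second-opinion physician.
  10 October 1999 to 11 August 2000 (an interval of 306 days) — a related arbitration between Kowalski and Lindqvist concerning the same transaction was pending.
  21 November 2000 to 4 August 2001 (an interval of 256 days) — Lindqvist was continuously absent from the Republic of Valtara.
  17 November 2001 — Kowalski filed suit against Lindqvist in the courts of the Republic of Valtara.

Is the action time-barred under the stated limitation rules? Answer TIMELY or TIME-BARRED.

Taking the later of the act (19 May 1999) and discovery (11 July 1999), the claim accrued on 11 July 1999.
The untolled deadline — 8 months after 11 July 1999 — is 11 March 2000.
Because the pending related arbitration ran from 10 October 1999 to 11 August 2000, the deadline is extended by 306 days to 11 January 2001.
The defendant's absence from the jurisdiction from 21 November 2000 to 4 August 2001 tolled the period for 256 days, extending the deadline to 24 September 2001.
Filing on 17 November 2001 missed the 24 September 2001 deadline — the action is time-barred.

TIME-BARRED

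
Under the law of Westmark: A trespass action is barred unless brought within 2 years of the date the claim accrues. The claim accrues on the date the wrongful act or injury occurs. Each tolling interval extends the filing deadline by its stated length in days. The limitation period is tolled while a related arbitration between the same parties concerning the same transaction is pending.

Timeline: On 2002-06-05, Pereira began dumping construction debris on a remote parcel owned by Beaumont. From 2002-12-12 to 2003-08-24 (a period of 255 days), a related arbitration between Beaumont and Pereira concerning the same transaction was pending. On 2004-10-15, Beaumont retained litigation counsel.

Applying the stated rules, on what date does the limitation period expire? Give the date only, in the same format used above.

2005-02-15

The claim accrued on 2002-06-05, when the wrongful act occurred.
Adding the 2 years base period to 2002-06-05 gives a deadline of 2004-06-05, before any tolling.
The pending related arbitration from 2002-12-12 to 2003-08-24 tolled the period for 255 days, extending the deadline to 2005-02-15.
Nothing else in the chronology tolls or restarts the period.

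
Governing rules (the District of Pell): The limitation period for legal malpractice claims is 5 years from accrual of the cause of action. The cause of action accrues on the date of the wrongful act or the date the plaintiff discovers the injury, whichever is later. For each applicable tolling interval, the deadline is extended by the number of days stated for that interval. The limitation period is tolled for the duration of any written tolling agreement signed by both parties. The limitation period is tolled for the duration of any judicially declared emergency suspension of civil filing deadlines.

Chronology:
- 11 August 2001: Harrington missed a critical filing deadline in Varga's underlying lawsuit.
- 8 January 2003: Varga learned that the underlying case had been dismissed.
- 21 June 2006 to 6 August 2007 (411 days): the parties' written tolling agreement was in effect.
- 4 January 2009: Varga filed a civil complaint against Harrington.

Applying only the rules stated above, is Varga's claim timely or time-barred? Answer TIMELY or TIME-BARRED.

TIMELY

The claim accrued on 8 January 2003 — the later of the 11 August 2001 act and the 8 January 2003 discovery.
5 years from 8 January 2003 is 8 January 2008.
The written tolling agreement from 21 June 2006 to 6 August 2007 tolled the period for 411 days, extending the deadline to 22 February 2009.
The 4 January 2009 filing precedes the 22 February 2009 deadline; the claim is timely.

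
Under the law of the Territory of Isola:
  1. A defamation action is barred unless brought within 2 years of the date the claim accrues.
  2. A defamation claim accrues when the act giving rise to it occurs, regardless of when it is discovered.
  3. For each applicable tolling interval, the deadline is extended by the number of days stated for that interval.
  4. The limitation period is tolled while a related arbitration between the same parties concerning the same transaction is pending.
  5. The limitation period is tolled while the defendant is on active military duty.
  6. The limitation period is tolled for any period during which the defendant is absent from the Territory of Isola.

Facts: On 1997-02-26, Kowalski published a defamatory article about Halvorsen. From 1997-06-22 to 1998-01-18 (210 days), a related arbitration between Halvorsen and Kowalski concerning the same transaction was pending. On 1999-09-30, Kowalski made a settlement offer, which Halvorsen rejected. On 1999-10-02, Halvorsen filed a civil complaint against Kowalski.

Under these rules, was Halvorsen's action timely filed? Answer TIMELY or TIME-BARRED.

TIME-BARRED

The claim accrued on 1997-02-26, the date of the act.
The untolled deadline — 2 years after 1997-02-26 — is 1999-02-26.
Because the pending related arbitration ran from 1997-06-22 to 1998-01-18, the deadline is extended by 210 days to 1999-09-24.
The other events in the timeline have no effect on the limitation period under the stated rules.
Halvorsen filed on 1999-10-02, after the 1999-09-24 deadline, so the action is time-barred.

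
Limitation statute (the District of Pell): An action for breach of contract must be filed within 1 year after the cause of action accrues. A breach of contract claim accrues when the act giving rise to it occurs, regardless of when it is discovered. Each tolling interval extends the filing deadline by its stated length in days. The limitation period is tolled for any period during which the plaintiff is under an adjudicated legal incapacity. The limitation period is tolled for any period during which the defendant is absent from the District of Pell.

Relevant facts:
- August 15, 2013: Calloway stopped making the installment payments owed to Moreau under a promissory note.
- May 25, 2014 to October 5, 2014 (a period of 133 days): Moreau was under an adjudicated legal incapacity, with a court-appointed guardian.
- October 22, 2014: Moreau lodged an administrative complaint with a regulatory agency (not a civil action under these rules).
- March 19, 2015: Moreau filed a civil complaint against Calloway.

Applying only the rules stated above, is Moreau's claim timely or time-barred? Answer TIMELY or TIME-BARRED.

The cause of action accrued on August 15, 2013, the date of the act.
The untolled deadline — 1 year after August 15, 2013 — is August 15, 2014.
The period was tolled for 133 days by the plaintiff's legal incapacity (May 25, 2014 to October 5, 2014), pushing the deadline to December 26, 2014.
None of the other events listed affects the running of the period under the stated rules.
Filing on March 19, 2015 missed the December 26, 2014 deadline — the action is time-barred.

TIME-BARRED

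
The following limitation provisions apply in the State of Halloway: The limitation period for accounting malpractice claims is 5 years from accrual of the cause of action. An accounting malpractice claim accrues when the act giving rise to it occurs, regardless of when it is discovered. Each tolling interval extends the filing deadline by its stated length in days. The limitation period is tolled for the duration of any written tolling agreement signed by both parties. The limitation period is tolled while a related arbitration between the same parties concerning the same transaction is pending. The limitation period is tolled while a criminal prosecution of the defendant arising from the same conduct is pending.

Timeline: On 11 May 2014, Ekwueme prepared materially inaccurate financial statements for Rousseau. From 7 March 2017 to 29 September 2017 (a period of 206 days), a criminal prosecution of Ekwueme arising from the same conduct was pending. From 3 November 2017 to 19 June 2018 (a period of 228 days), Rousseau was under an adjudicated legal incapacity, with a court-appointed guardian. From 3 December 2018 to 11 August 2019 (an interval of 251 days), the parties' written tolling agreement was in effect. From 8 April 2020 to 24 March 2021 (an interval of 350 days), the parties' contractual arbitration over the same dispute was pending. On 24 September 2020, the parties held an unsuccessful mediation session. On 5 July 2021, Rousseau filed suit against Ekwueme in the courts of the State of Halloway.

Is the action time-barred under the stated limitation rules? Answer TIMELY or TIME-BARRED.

The limitation period began to run on 11 May 2014.
5 years from 11 May 2014 is 11 May 2019.
The pending criminal prosecution from 7 March 2017 to 29 September 2017 tolled the period for 206 days, extending the deadline to 3 December 2019.
Because the written tolling agreement ran from 3 December 2018 to 11 August 2019, the deadline is extended by 251 days to 10 August 2020.
Because the pending related arbitration ran from 8 April 2020 to 24 March 2021, the deadline is extended by 350 days to 26 July 2021.
The plaintiff's legal incapacity from 3 November 2017 to 19 June 2018 does not toll the period, because no stated rule makes the plaintiff's incapacity a tolling event.
The other events in the timeline have no effect on the limitation period under the stated rules.
Rousseau filed on 5 July 2021, before the 26 July 2021 deadline, so the action is timely.

TIMELY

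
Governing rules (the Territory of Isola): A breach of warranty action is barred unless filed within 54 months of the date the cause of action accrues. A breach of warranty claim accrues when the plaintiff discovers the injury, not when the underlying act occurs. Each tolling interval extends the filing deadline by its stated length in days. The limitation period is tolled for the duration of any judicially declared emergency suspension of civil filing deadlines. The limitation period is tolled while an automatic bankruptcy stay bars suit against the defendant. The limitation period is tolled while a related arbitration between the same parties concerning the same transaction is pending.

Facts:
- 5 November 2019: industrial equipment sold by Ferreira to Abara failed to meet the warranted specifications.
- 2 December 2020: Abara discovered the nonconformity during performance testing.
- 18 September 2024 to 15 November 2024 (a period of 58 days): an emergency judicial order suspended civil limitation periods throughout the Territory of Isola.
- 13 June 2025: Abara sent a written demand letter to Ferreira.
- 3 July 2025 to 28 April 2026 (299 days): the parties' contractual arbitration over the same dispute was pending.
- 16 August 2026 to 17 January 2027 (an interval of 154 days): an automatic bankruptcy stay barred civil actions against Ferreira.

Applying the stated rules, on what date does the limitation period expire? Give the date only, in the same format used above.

25 May 2026

Accrual is tied to discovery, so the period began on 2 December 2020 rather than on 5 November 2019 when the act occurred.
The untolled deadline — 54 months after 2 December 2020 — is 2 June 2025.
The period was tolled for 58 days by the emergency suspension of filing deadlines (18 September 2024 to 15 November 2024), pushing the deadline to 30 July 2025.
Because the pending related arbitration ran from 3 July 2025 to 28 April 2026, the deadline is extended by 299 days to 25 May 2026.
The automatic bankruptcy stay starting 16 August 2026 came too late — the period had run on 25 May 2026 — and so does not extend the deadline.
None of the other events listed affects the running of the period under the stated rules.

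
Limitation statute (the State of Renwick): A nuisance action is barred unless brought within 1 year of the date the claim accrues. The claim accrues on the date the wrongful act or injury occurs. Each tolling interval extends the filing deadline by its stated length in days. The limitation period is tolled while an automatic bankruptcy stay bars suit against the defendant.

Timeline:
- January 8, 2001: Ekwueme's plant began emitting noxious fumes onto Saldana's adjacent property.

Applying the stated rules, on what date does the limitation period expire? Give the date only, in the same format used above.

January 8, 2002

The limitation period began to run on January 8, 2001.
1 year from January 8, 2001 is January 8, 2002.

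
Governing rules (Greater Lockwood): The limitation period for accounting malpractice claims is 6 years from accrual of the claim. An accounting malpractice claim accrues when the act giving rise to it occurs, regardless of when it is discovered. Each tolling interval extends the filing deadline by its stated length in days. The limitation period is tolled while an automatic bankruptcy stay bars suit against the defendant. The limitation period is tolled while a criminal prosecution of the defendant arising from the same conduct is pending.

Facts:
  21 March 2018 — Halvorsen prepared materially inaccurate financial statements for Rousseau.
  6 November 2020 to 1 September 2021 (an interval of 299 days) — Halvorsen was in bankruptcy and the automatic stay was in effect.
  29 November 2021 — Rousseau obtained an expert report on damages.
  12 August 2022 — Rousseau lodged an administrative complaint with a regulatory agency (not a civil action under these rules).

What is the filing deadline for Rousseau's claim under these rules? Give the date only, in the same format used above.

14 January 2025

The claim accrued on 21 March 2018, when the wrongful act occurred.
6 years from 21 March 2018 is 21 March 2024.
The period was tolled for 299 days by the automatic bankruptcy stay (6 November 2020 to 1 September 2021), pushing the deadline to 14 January 2025.
Nothing else in the chronology tolls or restarts the period.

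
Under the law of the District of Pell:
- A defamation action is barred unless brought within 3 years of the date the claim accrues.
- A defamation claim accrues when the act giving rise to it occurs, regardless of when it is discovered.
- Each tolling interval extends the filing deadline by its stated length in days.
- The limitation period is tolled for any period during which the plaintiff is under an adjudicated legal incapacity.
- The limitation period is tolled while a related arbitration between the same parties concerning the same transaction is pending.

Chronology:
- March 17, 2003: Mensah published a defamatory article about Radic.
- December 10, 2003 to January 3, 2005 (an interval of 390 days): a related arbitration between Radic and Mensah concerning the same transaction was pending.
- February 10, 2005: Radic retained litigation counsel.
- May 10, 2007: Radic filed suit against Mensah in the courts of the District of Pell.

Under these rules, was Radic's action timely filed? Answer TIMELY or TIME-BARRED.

TIME-BARRED

The claim accrued on March 17, 2003, the date of the act.
3 years from March 17, 2003 is March 17, 2006.
The period was tolled for 390 days by the pending related arbitration (December 10, 2003 to January 3, 2005), pushing the deadline to April 11, 2007.
None of the other events listed affects the running of the period under the stated rules.
Radic filed on May 10, 2007, after the April 11, 2007 deadline, so the action is time-barred.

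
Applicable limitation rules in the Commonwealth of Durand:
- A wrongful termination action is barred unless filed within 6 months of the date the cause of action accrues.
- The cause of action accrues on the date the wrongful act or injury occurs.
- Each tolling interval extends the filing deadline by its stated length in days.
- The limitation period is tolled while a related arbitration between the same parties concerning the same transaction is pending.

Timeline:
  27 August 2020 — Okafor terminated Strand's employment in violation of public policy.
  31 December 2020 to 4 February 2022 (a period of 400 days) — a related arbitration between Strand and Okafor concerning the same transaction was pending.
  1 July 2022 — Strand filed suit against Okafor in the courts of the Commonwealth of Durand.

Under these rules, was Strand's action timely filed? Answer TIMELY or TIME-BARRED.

The cause of action accrued on 27 August 2020, the date of the act.
The untolled deadline — 6 months after 27 August 2020 — is 27 February 2021.
Because the pending related arbitration ran from 31 December 2020 to 4 February 2022, the deadline is extended by 400 days to 3 April 2022.
Strand filed on 1 July 2022, after the 3 April 2022 deadline, so the action is time-barred.

TIME-BARRED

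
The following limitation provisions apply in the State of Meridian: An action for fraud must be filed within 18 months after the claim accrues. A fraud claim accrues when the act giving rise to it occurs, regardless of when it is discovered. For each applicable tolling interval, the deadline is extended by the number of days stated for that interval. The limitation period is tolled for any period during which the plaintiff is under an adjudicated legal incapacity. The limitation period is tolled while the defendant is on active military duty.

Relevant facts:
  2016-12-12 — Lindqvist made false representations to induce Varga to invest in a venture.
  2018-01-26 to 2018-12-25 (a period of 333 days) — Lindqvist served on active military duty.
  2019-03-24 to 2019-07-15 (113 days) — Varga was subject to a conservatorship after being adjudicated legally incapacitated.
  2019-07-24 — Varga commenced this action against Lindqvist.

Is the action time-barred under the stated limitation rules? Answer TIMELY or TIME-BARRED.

The claim accrued on 2016-12-12, the date of the act.
18 months from 2016-12-12 is 2018-06-12.
The period was tolled for 333 days by the defendant's active military service (2018-01-26 to 2018-12-25), pushing the deadline to 2019-05-11.
Because the plaintiff's legal incapacity ran from 2019-03-24 to 2019-07-15, the deadline is extended by 113 days to 2019-09-01.
Varga filed on 2019-07-24, before the 2019-09-01 deadline, so the action is timely.

TIMELY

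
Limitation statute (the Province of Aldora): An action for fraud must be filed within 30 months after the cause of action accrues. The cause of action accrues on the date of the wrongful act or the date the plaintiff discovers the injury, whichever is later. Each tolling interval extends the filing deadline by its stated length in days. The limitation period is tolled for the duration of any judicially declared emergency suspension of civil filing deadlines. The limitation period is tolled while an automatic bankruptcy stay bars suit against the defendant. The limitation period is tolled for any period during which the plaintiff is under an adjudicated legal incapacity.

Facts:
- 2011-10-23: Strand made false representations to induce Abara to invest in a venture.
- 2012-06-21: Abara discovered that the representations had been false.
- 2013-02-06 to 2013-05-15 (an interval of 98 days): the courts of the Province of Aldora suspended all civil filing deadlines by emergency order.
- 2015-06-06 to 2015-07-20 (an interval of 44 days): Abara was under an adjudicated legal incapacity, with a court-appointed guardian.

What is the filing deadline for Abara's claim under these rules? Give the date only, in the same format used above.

2015-03-29

The claim accrued on 2012-06-21 — the later of the 2011-10-23 act and the 2012-06-21 discovery.
Adding the 30 months base period to 2012-06-21 gives a deadline of 2014-12-21, before any tolling.
The period was tolled for 98 days by the emergency suspension of filing deadlines (2013-02-06 to 2013-05-15), pushing the deadline to 2015-03-29.
By the time the plaintiff's legal incapacity began on 2015-06-06, the limitation period had already expired on 2015-03-29; that interval cannot revive it.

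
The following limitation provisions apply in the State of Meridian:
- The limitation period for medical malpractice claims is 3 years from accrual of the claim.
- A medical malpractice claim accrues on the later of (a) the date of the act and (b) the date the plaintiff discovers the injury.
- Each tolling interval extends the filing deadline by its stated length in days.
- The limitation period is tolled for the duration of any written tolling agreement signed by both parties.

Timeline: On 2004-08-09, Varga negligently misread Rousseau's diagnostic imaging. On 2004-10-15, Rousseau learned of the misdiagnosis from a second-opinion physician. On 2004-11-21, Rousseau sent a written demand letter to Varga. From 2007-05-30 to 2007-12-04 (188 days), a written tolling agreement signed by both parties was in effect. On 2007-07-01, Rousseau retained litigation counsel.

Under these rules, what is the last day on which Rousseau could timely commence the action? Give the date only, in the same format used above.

2008-04-20

Taking the later of the act (2004-08-09) and discovery (2004-10-15), the claim accrued on 2004-10-15.
The untolled deadline — 3 years after 2004-10-15 — is 2007-10-15.
The period was tolled for 188 days by the written tolling agreement (2007-05-30 to 2007-12-04), pushing the deadline to 2008-04-20.
The other events in the timeline have no effect on the limitation period under the stated rules.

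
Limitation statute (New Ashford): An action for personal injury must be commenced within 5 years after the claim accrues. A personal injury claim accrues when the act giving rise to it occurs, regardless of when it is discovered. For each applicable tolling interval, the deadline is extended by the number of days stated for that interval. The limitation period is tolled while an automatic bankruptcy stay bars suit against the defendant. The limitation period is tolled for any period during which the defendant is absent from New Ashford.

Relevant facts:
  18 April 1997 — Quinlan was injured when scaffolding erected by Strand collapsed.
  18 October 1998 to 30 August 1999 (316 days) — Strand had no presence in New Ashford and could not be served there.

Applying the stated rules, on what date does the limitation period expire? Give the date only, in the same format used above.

28 February 2003

The limitation period began to run on 18 April 1997.
Adding the 5 years base period to 18 April 1997 gives a deadline of 18 April 2002, before any tolling.
Because the defendant's absence from the jurisdiction ran from 18 October 1998 to 30 August 1999, the deadline is extended by 316 days to 28 February 2003.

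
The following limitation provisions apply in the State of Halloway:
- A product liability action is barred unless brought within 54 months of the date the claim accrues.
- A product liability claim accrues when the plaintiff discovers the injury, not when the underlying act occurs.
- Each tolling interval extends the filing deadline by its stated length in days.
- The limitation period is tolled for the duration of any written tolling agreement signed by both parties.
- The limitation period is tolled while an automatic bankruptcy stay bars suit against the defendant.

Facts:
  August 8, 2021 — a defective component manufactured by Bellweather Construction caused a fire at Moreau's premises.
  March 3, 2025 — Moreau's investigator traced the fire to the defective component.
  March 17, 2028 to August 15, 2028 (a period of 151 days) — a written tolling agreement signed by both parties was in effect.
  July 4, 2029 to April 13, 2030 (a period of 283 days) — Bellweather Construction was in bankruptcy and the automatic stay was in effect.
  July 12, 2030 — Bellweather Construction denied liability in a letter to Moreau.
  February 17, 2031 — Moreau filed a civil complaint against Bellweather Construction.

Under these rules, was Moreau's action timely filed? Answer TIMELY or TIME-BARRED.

TIME-BARRED

Under the discovery rule, the claim accrued on March 3, 2025, when Moreau discovered the injury — not on the August 8, 2021 date of the underlying act.
54 months from March 3, 2025 is September 3, 2029.
The written tolling agreement from March 17, 2028 to August 15, 2028 tolled the period for 151 days, extending the deadline to February 1, 2030.
The period was tolled for 283 days by the automatic bankruptcy stay (July 4, 2029 to April 13, 2030), pushing the deadline to November 11, 2030.
Nothing else in the chronology tolls or restarts the period.
Moreau filed on February 17, 2031, after the November 11, 2030 deadline, so the action is time-barred.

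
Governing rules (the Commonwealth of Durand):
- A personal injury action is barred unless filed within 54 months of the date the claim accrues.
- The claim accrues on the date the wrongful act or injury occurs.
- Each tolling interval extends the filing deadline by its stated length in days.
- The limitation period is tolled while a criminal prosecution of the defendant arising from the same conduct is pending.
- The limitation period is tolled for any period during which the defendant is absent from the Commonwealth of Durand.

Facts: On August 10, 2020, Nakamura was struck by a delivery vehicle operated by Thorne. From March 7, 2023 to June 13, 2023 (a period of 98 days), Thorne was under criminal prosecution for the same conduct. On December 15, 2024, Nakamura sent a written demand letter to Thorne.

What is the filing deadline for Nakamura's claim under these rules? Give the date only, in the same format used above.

The claim accrued on August 10, 2020, the date of the act.
The untolled deadline — 54 months after August 10, 2020 — is February 10, 2025.
The pending criminal prosecution from March 7, 2023 to June 13, 2023 tolled the period for 98 days, extending the deadline to May 19, 2025.
Nothing else in the chronology tolls or restarts the period.

May 19, 2025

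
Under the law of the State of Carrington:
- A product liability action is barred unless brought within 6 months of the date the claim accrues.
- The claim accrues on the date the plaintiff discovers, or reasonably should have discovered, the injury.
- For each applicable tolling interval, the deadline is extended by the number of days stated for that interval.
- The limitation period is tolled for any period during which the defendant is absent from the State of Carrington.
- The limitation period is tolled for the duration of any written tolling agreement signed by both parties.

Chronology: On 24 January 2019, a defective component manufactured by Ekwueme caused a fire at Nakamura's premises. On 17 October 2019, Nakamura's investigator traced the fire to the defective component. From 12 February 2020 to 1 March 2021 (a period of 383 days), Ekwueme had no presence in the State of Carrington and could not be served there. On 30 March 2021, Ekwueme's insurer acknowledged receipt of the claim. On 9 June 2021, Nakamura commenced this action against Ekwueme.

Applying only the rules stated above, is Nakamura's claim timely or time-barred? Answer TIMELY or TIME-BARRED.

TIME-BARRED

Under the discovery rule, the claim accrued on 17 October 2019, when Nakamura discovered the injury — not on the 24 January 2019 date of the underlying act.
The untolled deadline — 6 months after 17 October 2019 — is 17 April 2020.
The period was tolled for 383 days by the defendant's absence from the jurisdiction (12 February 2020 to 1 March 2021), pushing the deadline to 5 May 2021.
The other events in the timeline have no effect on the limitation period under the stated rules.
Filing on 9 June 2021 missed the 5 May 2021 deadline — the action is time-barred.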